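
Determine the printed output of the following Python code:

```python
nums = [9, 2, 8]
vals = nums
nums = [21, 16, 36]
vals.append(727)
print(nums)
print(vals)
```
[21, 16, 36]
[9, 2, 8, 727]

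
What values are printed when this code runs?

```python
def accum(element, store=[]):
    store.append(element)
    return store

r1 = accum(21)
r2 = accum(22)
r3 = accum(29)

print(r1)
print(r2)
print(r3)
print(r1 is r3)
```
[21, 22, 29]
[21, 22, 29]
[21, 22, 29]
True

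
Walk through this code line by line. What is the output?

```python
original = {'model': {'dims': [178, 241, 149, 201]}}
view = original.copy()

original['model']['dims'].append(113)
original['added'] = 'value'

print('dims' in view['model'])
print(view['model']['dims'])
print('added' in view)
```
True
[178, 241, 149, 201, 113]
False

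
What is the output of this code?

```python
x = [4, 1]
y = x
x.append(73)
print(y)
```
[4, 1, 73]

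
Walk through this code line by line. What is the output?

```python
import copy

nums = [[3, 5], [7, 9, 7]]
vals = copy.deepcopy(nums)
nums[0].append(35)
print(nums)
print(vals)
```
[[3, 5, 35], [7, 9, 7]]
[[3, 5], [7, 9, 7]]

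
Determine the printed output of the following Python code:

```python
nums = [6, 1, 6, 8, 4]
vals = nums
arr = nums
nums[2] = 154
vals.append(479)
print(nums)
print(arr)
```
[6, 1, 154, 8, 4, 479]
[6, 1, 154, 8, 4, 479]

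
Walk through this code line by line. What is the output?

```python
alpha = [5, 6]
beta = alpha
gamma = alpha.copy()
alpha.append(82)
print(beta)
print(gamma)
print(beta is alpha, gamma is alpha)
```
[5, 6, 82]
[5, 6]
True False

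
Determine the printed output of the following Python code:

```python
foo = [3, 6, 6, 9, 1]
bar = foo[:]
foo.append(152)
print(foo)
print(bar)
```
[3, 6, 6, 9, 1, 152]
[3, 6, 6, 9, 1]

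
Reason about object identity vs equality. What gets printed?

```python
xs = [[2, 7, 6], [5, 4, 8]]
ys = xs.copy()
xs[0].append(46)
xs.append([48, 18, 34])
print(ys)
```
[[2, 7, 6, 46], [5, 4, 8]]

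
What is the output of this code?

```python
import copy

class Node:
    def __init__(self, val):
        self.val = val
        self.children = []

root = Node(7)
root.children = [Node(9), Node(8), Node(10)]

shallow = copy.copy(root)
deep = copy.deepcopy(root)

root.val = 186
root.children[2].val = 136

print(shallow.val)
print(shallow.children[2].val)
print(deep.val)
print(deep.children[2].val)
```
7
136
7
10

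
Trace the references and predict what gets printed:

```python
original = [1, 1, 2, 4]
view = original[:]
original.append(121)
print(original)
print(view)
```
[1, 1, 2, 4, 121]
[1, 1, 2, 4]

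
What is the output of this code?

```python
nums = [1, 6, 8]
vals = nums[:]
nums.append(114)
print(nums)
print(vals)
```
[1, 6, 8, 114]
[1, 6, 8]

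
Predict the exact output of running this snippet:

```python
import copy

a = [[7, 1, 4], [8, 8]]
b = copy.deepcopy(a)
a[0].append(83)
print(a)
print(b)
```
[[7, 1, 4, 83], [8, 8]]
[[7, 1, 4], [8, 8]]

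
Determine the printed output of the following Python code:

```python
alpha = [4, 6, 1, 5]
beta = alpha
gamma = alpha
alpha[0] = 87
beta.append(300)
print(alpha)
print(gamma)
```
[87, 6, 1, 5, 300]
[87, 6, 1, 5, 300]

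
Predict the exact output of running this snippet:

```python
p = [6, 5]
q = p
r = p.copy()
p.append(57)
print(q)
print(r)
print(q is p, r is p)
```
[6, 5, 57]
[6, 5]
True False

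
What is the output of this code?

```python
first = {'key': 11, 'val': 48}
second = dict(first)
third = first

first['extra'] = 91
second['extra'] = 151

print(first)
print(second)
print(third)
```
{'key': 11, 'val': 48, 'extra': 91}
{'key': 11, 'val': 48, 'extra': 151}
{'key': 11, 'val': 48, 'extra': 91}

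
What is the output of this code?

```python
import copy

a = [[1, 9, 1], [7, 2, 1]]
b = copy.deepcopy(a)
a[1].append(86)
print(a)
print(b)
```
[[1, 9, 1], [7, 2, 1, 86]]
[[1, 9, 1], [7, 2, 1]]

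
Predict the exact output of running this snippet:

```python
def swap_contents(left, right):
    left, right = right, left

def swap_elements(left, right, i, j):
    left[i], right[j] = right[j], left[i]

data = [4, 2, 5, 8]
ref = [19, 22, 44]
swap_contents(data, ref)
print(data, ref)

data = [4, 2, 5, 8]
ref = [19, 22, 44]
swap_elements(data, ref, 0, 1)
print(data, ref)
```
[4, 2, 5, 8] [19, 22, 44]
[22, 2, 5, 8] [19, 4, 44]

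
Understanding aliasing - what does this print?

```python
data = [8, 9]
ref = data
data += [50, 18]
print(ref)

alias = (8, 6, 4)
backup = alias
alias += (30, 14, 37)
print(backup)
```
[8, 9, 50, 18]
(8, 6, 4)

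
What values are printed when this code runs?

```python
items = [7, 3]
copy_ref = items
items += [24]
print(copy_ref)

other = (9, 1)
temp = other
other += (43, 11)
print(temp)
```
[7, 3, 24]
(9, 1)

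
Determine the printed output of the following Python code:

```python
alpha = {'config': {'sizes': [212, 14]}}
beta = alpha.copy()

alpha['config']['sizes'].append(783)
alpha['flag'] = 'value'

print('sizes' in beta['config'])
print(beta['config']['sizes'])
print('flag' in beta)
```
True
[212, 14, 783]
False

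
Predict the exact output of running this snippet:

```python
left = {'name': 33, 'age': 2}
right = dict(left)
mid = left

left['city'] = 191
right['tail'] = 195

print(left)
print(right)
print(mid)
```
{'name': 33, 'age': 2, 'city': 191}
{'name': 33, 'age': 2, 'tail': 195}
{'name': 33, 'age': 2, 'city': 191}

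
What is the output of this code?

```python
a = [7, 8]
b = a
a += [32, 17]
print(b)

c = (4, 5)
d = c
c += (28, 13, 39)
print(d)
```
[7, 8, 32, 17]
(4, 5)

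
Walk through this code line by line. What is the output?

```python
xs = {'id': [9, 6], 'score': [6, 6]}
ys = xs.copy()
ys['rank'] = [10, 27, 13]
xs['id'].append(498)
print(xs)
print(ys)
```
{'id': [9, 6, 498], 'score': [6, 6]}
{'id': [9, 6, 498], 'score': [6, 6], 'rank': [10, 27, 13]}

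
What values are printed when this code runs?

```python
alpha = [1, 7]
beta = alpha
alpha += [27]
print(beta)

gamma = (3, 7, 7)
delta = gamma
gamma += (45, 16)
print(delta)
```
[1, 7, 27]
(3, 7, 7)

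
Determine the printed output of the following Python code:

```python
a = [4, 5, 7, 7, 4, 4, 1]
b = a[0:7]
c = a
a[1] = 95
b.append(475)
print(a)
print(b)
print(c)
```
[4, 95, 7, 7, 4, 4, 1]
[4, 5, 7, 7, 4, 4, 1, 475]
[4, 95, 7, 7, 4, 4, 1]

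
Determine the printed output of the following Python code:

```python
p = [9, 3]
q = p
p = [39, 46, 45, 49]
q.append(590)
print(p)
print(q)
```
[39, 46, 45, 49]
[9, 3, 590]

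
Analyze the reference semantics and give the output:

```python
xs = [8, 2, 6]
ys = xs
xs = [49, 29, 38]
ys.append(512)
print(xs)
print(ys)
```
[49, 29, 38]
[8, 2, 6, 512]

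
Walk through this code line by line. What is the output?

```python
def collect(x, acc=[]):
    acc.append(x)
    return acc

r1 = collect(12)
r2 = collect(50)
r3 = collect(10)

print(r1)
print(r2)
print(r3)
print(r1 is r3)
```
[12, 50, 10]
[12, 50, 10]
[12, 50, 10]
True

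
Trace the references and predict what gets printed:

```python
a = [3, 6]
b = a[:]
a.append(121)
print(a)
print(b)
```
[3, 6, 121]
[3, 6]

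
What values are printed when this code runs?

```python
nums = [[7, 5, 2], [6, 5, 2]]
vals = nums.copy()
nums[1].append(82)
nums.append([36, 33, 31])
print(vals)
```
[[7, 5, 2], [6, 5, 2, 82]]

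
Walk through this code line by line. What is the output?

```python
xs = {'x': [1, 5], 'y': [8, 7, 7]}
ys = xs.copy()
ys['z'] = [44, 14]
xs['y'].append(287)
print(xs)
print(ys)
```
{'x': [1, 5], 'y': [8, 7, 7, 287]}
{'x': [1, 5], 'y': [8, 7, 7, 287], 'z': [44, 14]}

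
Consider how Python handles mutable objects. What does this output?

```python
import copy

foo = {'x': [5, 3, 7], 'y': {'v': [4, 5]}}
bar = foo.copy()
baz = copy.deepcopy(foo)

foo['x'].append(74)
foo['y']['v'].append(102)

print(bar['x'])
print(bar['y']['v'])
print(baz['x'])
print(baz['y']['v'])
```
[5, 3, 7, 74]
[4, 5, 102]
[5, 3, 7]
[4, 5]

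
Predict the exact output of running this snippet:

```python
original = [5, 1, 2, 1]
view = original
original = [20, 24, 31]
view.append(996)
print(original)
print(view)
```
[20, 24, 31]
[5, 1, 2, 1, 996]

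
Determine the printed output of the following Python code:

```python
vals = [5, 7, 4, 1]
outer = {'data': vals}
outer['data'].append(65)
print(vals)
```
[5, 7, 4, 1, 65]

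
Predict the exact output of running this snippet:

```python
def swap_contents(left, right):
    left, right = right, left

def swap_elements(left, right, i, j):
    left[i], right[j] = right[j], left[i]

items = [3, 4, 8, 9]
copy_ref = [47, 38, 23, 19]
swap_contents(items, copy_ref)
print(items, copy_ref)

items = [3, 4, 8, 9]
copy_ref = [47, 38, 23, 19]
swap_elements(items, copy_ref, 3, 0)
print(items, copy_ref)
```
[3, 4, 8, 9] [47, 38, 23, 19]
[3, 4, 8, 47] [9, 38, 23, 19]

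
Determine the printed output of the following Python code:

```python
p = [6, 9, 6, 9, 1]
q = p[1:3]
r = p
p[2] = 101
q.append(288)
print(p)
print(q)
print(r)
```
[6, 9, 101, 9, 1]
[9, 6, 288]
[6, 9, 101, 9, 1]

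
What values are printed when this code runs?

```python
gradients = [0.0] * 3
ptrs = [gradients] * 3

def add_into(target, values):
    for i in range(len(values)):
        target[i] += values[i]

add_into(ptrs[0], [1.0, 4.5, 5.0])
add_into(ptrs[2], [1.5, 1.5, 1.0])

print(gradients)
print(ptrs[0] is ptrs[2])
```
[2.5, 6.0, 6.0]
True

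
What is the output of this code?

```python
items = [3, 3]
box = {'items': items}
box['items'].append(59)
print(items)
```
[3, 3, 59]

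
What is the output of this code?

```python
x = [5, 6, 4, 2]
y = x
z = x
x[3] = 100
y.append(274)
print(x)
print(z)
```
[5, 6, 4, 100, 274]
[5, 6, 4, 100, 274]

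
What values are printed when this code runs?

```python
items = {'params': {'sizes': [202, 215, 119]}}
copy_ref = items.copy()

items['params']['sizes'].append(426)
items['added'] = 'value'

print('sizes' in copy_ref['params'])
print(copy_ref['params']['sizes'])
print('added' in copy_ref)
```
True
[202, 215, 119, 426]
False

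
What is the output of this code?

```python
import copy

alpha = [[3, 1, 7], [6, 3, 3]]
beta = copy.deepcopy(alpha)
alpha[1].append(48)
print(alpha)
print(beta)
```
[[3, 1, 7], [6, 3, 3, 48]]
[[3, 1, 7], [6, 3, 3]]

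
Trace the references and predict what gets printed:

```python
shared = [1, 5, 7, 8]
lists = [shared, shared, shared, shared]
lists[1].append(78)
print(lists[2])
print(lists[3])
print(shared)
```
[1, 5, 7, 8, 78]
[1, 5, 7, 8, 78]
[1, 5, 7, 8, 78]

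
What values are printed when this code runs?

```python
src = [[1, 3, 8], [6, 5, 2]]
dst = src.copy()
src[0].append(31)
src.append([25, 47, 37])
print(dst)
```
[[1, 3, 8, 31], [6, 5, 2]]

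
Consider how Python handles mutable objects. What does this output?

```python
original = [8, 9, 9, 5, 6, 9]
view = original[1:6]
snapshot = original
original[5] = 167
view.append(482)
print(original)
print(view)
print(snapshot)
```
[8, 9, 9, 5, 6, 167]
[9, 9, 5, 6, 9, 482]
[8, 9, 9, 5, 6, 167]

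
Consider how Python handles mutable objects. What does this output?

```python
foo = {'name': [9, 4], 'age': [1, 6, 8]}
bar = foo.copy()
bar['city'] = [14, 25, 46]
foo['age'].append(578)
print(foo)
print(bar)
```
{'name': [9, 4], 'age': [1, 6, 8, 578]}
{'name': [9, 4], 'age': [1, 6, 8, 578], 'city': [14, 25, 46]}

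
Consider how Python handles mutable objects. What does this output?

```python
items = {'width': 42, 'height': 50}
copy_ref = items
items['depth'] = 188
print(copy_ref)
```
{'width': 42, 'height': 50, 'depth': 188}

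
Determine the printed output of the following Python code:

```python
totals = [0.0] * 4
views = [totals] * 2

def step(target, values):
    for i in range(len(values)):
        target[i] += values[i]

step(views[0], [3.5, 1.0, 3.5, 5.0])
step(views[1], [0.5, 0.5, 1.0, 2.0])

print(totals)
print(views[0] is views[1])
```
[4.0, 1.5, 4.5, 7.0]
True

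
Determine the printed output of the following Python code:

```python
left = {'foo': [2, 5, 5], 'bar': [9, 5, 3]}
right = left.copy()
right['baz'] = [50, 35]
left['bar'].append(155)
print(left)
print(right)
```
{'foo': [2, 5, 5], 'bar': [9, 5, 3, 155]}
{'foo': [2, 5, 5], 'bar': [9, 5, 3, 155], 'baz': [50, 35]}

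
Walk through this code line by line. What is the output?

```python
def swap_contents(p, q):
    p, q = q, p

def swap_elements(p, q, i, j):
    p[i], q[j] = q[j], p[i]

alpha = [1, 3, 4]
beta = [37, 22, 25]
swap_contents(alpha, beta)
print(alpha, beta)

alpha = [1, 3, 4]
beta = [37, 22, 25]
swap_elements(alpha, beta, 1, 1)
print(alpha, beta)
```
[1, 3, 4] [37, 22, 25]
[1, 22, 4] [37, 3, 25]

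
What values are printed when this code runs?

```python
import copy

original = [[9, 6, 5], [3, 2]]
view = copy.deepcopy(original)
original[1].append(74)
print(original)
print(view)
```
[[9, 6, 5], [3, 2, 74]]
[[9, 6, 5], [3, 2]]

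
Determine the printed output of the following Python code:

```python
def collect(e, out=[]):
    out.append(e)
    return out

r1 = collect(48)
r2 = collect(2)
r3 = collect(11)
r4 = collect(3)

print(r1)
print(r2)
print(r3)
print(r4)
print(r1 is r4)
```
[48, 2, 11, 3]
[48, 2, 11, 3]
[48, 2, 11, 3]
[48, 2, 11, 3]
True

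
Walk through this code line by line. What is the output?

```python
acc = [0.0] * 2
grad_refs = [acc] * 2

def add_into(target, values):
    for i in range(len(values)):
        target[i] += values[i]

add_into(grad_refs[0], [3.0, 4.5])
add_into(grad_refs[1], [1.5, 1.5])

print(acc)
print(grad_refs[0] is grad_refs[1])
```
[4.5, 6.0]
True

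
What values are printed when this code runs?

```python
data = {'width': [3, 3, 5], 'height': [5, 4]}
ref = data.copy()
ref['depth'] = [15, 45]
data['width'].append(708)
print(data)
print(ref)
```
{'width': [3, 3, 5, 708], 'height': [5, 4]}
{'width': [3, 3, 5, 708], 'height': [5, 4], 'depth': [15, 45]}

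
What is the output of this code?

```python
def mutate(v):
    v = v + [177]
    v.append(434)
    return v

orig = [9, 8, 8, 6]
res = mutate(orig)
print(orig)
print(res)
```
[9, 8, 8, 6]
[9, 8, 8, 6, 177, 434]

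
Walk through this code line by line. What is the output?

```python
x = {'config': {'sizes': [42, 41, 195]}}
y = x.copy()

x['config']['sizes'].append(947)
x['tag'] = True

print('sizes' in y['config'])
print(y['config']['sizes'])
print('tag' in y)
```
True
[42, 41, 195, 947]
False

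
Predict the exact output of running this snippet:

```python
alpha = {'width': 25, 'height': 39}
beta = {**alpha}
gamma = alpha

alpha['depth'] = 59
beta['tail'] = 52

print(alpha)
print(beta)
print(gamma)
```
{'width': 25, 'height': 39, 'depth': 59}
{'width': 25, 'height': 39, 'tail': 52}
{'width': 25, 'height': 39, 'depth': 59}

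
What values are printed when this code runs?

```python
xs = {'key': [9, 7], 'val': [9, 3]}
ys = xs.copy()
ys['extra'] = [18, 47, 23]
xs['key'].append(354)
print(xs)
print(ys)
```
{'key': [9, 7, 354], 'val': [9, 3]}
{'key': [9, 7, 354], 'val': [9, 3], 'extra': [18, 47, 23]}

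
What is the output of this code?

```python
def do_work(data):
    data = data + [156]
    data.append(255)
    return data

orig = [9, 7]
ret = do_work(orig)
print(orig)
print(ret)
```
[9, 7]
[9, 7, 156, 255]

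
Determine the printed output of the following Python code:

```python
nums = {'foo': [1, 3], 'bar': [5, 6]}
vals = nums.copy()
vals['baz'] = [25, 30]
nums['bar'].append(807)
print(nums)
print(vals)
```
{'foo': [1, 3], 'bar': [5, 6, 807]}
{'foo': [1, 3], 'bar': [5, 6, 807], 'baz': [25, 30]}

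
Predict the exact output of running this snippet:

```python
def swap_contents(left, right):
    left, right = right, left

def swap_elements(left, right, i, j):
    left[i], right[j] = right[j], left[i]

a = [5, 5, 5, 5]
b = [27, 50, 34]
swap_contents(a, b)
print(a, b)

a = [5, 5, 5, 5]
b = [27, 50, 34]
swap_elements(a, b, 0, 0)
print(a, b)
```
[5, 5, 5, 5] [27, 50, 34]
[27, 5, 5, 5] [5, 50, 34]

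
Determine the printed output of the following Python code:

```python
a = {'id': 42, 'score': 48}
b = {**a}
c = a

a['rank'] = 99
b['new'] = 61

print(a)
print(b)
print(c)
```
{'id': 42, 'score': 48, 'rank': 99}
{'id': 42, 'score': 48, 'new': 61}
{'id': 42, 'score': 48, 'rank': 99}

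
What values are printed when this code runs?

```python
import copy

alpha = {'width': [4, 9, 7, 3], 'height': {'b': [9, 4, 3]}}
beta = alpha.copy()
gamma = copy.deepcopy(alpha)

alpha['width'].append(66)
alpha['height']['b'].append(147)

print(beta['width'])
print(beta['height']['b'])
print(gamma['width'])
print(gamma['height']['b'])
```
[4, 9, 7, 3, 66]
[9, 4, 3, 147]
[4, 9, 7, 3]
[9, 4, 3]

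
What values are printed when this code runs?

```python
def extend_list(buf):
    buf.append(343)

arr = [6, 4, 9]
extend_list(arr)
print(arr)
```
[6, 4, 9, 343]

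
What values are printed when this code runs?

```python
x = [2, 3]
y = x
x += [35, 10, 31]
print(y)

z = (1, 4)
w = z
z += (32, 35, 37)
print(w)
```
[2, 3, 35, 10, 31]
(1, 4)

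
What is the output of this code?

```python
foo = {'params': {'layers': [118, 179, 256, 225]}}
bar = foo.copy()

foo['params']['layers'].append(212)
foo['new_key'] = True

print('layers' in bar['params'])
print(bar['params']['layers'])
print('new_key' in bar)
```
True
[118, 179, 256, 225, 212]
False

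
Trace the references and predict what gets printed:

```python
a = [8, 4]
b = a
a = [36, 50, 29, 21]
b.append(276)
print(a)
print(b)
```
[36, 50, 29, 21]
[8, 4, 276]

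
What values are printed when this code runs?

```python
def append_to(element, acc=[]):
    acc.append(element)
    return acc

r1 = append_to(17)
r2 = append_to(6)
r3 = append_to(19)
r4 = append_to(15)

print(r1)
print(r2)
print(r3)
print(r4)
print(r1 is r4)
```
[17, 6, 19, 15]
[17, 6, 19, 15]
[17, 6, 19, 15]
[17, 6, 19, 15]
True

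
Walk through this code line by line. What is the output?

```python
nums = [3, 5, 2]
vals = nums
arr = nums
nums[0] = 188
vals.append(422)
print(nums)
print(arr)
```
[188, 5, 2, 422]
[188, 5, 2, 422]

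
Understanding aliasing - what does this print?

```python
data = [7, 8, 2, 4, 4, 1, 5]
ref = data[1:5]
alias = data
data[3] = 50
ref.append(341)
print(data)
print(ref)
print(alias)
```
[7, 8, 2, 50, 4, 1, 5]
[8, 2, 4, 4, 341]
[7, 8, 2, 50, 4, 1, 5]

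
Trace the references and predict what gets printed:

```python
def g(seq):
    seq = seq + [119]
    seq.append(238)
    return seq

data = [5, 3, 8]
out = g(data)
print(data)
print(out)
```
[5, 3, 8]
[5, 3, 8, 119, 238]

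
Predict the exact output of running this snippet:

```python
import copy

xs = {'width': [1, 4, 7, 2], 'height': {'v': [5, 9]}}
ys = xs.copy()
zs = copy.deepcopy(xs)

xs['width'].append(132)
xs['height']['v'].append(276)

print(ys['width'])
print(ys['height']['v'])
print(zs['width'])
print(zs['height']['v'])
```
[1, 4, 7, 2, 132]
[5, 9, 276]
[1, 4, 7, 2]
[5, 9]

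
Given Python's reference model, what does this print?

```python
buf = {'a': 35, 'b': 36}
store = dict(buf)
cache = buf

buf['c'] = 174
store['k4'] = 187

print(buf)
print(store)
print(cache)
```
{'a': 35, 'b': 36, 'c': 174}
{'a': 35, 'b': 36, 'k4': 187}
{'a': 35, 'b': 36, 'c': 174}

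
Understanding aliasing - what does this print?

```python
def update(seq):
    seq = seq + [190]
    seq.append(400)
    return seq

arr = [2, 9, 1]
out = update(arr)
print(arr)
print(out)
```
[2, 9, 1]
[2, 9, 1, 190, 400]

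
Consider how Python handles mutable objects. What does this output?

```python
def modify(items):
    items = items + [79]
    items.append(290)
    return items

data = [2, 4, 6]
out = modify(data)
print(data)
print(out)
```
[2, 4, 6]
[2, 4, 6, 79, 290]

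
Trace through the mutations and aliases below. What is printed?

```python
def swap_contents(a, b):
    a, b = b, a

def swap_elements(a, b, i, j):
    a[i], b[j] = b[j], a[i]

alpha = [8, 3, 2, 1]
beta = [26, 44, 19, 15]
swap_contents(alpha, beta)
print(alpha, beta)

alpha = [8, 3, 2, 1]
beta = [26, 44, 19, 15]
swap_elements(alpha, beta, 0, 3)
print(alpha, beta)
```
[8, 3, 2, 1] [26, 44, 19, 15]
[15, 3, 2, 1] [26, 44, 19, 8]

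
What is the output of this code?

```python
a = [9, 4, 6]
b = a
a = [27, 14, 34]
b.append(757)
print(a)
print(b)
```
[27, 14, 34]
[9, 4, 6, 757]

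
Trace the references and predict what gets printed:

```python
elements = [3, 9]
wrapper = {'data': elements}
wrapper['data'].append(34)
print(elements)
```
[3, 9, 34]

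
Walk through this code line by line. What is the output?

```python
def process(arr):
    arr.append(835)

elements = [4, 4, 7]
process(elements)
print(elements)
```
[4, 4, 7, 835]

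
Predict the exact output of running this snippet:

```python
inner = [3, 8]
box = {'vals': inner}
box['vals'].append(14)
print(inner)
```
[3, 8, 14]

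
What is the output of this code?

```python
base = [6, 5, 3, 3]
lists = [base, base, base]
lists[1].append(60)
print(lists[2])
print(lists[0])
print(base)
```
[6, 5, 3, 3, 60]
[6, 5, 3, 3, 60]
[6, 5, 3, 3, 60]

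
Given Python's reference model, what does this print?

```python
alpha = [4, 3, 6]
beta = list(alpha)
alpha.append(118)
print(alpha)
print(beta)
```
[4, 3, 6, 118]
[4, 3, 6]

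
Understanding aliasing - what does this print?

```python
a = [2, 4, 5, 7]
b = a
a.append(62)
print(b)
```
[2, 4, 5, 7, 62]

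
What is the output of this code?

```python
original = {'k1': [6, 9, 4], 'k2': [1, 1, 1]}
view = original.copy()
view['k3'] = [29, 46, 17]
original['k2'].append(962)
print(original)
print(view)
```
{'k1': [6, 9, 4], 'k2': [1, 1, 1, 962]}
{'k1': [6, 9, 4], 'k2': [1, 1, 1, 962], 'k3': [29, 46, 17]}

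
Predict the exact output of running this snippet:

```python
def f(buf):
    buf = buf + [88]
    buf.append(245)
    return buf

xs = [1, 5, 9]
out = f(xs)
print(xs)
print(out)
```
[1, 5, 9]
[1, 5, 9, 88, 245]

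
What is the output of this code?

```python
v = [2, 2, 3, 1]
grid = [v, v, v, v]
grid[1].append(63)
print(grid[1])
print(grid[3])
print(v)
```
[2, 2, 3, 1, 63]
[2, 2, 3, 1, 63]
[2, 2, 3, 1, 63]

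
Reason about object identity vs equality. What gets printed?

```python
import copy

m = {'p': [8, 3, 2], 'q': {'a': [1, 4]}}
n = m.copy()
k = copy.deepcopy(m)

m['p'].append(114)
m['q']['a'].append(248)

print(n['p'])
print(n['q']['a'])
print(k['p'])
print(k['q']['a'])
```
[8, 3, 2, 114]
[1, 4, 248]
[8, 3, 2]
[1, 4]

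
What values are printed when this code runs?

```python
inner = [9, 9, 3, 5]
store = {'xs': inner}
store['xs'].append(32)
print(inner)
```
[9, 9, 3, 5, 32]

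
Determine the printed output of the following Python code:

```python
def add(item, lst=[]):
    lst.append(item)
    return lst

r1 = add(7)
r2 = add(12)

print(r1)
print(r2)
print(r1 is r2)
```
[7, 12]
[7, 12]
True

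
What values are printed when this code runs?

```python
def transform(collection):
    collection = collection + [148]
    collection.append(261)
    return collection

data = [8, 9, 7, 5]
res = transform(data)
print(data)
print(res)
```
[8, 9, 7, 5]
[8, 9, 7, 5, 148, 261]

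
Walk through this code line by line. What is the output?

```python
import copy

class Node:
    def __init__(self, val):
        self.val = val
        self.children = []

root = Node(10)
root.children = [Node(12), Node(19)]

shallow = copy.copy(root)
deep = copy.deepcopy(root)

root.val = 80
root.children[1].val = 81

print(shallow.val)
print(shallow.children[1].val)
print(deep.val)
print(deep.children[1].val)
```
10
81
10
19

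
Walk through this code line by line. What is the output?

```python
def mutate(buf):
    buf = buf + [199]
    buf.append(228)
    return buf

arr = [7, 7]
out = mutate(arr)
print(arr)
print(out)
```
[7, 7]
[7, 7, 199, 228]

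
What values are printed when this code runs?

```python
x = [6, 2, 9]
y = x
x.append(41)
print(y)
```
[6, 2, 9, 41]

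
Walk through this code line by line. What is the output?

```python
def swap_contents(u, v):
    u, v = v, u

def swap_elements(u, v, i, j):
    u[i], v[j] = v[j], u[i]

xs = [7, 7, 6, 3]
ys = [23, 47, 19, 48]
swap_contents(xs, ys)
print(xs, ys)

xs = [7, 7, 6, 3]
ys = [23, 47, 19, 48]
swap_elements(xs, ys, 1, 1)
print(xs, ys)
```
[7, 7, 6, 3] [23, 47, 19, 48]
[7, 47, 6, 3] [23, 7, 19, 48]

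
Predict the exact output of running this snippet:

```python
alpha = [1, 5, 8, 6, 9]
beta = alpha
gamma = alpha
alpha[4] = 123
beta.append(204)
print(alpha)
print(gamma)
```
[1, 5, 8, 6, 123, 204]
[1, 5, 8, 6, 123, 204]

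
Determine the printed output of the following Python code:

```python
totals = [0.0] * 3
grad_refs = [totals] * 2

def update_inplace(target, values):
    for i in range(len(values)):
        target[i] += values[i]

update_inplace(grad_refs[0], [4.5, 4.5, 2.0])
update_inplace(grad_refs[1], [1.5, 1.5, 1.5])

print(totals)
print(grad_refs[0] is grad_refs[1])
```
[6.0, 6.0, 3.5]
True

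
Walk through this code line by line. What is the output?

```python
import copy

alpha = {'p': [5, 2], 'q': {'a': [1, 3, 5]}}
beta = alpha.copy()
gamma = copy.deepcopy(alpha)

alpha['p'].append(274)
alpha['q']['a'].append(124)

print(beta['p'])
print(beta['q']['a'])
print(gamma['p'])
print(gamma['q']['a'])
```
[5, 2, 274]
[1, 3, 5, 124]
[5, 2]
[1, 3, 5]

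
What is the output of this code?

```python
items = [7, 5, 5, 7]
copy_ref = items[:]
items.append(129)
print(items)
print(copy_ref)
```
[7, 5, 5, 7, 129]
[7, 5, 5, 7]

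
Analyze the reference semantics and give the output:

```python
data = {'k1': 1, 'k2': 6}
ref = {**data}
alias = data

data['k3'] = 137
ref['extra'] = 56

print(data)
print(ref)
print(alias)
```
{'k1': 1, 'k2': 6, 'k3': 137}
{'k1': 1, 'k2': 6, 'extra': 56}
{'k1': 1, 'k2': 6, 'k3': 137}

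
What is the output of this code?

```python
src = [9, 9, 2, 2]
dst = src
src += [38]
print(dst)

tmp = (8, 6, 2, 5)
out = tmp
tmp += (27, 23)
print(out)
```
[9, 9, 2, 2, 38]
(8, 6, 2, 5)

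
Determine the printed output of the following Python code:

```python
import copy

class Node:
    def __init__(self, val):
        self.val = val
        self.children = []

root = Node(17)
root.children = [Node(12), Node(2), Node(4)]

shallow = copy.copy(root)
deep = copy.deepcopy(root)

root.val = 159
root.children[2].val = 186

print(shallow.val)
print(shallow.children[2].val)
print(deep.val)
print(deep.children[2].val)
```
17
186
17
4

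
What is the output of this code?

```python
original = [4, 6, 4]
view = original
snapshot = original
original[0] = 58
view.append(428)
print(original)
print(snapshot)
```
[58, 6, 4, 428]
[58, 6, 4, 428]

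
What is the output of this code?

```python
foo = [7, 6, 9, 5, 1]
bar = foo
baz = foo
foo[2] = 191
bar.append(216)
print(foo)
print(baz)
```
[7, 6, 191, 5, 1, 216]
[7, 6, 191, 5, 1, 216]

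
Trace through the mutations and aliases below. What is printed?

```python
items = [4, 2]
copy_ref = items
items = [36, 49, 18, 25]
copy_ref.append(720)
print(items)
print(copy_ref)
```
[36, 49, 18, 25]
[4, 2, 720]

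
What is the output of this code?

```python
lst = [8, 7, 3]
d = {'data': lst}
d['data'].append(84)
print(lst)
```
[8, 7, 3, 84]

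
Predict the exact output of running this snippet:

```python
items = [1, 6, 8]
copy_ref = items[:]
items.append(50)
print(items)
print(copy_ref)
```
[1, 6, 8, 50]
[1, 6, 8]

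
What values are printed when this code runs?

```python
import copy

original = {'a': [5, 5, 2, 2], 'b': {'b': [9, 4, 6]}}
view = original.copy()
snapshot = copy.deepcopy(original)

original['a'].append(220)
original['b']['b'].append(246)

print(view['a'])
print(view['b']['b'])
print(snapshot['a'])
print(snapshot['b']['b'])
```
[5, 5, 2, 2, 220]
[9, 4, 6, 246]
[5, 5, 2, 2]
[9, 4, 6]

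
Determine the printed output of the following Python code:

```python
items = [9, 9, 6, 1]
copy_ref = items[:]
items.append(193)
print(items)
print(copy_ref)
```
[9, 9, 6, 1, 193]
[9, 9, 6, 1]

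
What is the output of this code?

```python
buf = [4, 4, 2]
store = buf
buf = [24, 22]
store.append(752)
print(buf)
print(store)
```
[24, 22]
[4, 4, 2, 752]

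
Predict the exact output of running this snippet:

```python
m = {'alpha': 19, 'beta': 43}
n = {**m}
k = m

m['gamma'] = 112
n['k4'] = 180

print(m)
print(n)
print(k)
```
{'alpha': 19, 'beta': 43, 'gamma': 112}
{'alpha': 19, 'beta': 43, 'k4': 180}
{'alpha': 19, 'beta': 43, 'gamma': 112}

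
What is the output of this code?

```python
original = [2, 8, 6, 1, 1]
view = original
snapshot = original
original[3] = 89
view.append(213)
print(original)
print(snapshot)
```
[2, 8, 6, 89, 1, 213]
[2, 8, 6, 89, 1, 213]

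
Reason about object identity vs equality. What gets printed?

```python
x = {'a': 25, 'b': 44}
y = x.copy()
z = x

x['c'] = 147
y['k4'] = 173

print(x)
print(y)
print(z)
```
{'a': 25, 'b': 44, 'c': 147}
{'a': 25, 'b': 44, 'k4': 173}
{'a': 25, 'b': 44, 'c': 147}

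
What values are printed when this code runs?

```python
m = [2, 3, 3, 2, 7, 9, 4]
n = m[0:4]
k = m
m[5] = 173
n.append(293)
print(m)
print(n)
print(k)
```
[2, 3, 3, 2, 7, 173, 4]
[2, 3, 3, 2, 293]
[2, 3, 3, 2, 7, 173, 4]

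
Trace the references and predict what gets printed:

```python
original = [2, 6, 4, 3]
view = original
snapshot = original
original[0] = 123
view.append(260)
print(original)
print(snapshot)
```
[123, 6, 4, 3, 260]
[123, 6, 4, 3, 260]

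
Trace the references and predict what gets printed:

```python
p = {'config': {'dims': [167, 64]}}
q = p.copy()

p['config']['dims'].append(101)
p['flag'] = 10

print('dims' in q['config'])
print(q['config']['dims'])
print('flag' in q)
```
True
[167, 64, 101]
False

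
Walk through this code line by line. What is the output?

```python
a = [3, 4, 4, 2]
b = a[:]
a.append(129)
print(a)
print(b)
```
[3, 4, 4, 2, 129]
[3, 4, 4, 2]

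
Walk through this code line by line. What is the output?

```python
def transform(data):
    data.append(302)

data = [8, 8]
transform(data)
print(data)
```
[8, 8, 302]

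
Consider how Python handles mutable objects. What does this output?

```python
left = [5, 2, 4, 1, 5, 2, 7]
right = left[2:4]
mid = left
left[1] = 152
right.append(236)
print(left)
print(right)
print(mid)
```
[5, 152, 4, 1, 5, 2, 7]
[4, 1, 236]
[5, 152, 4, 1, 5, 2, 7]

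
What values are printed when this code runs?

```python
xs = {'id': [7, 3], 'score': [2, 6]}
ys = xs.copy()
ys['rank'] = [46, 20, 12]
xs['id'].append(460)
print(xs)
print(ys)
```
{'id': [7, 3, 460], 'score': [2, 6]}
{'id': [7, 3, 460], 'score': [2, 6], 'rank': [46, 20, 12]}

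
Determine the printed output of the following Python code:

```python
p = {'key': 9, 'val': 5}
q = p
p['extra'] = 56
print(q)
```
{'key': 9, 'val': 5, 'extra': 56}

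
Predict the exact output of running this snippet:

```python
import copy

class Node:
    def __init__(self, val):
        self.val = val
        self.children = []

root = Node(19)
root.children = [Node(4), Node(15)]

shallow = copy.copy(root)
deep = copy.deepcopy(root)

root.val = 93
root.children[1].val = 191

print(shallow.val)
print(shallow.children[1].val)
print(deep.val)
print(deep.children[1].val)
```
19
191
19
15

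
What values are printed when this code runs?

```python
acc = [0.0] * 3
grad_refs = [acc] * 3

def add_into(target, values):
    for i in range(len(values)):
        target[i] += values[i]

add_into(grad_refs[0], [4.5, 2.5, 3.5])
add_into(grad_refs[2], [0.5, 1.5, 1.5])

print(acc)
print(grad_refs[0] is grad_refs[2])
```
[5.0, 4.0, 5.0]
True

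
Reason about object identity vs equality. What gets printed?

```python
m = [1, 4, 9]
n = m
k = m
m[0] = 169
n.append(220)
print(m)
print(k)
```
[169, 4, 9, 220]
[169, 4, 9, 220]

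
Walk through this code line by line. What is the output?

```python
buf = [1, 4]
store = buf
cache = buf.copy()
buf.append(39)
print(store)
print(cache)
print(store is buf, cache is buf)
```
[1, 4, 39]
[1, 4]
True False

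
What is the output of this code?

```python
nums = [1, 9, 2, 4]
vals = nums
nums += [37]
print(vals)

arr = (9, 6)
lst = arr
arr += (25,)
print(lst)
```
[1, 9, 2, 4, 37]
(9, 6)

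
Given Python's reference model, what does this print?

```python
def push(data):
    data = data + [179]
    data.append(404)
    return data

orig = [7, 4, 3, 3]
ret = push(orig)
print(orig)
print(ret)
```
[7, 4, 3, 3]
[7, 4, 3, 3, 179, 404]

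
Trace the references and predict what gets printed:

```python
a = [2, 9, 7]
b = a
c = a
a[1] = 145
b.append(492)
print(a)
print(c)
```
[2, 145, 7, 492]
[2, 145, 7, 492]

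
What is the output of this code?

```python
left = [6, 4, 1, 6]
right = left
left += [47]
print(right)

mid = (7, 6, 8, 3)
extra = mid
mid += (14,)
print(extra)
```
[6, 4, 1, 6, 47]
(7, 6, 8, 3)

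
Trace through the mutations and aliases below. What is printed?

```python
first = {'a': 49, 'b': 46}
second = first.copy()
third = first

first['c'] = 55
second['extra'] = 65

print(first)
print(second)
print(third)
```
{'a': 49, 'b': 46, 'c': 55}
{'a': 49, 'b': 46, 'extra': 65}
{'a': 49, 'b': 46, 'c': 55}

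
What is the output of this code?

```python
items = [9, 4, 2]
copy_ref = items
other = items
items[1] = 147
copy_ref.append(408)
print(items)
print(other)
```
[9, 147, 2, 408]
[9, 147, 2, 408]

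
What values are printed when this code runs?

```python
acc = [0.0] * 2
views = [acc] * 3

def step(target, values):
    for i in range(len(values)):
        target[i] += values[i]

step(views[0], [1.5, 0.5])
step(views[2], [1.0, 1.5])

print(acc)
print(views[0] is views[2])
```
[2.5, 2.0]
True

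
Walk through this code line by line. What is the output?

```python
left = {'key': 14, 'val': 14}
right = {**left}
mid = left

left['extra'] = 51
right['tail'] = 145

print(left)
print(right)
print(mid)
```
{'key': 14, 'val': 14, 'extra': 51}
{'key': 14, 'val': 14, 'tail': 145}
{'key': 14, 'val': 14, 'extra': 51}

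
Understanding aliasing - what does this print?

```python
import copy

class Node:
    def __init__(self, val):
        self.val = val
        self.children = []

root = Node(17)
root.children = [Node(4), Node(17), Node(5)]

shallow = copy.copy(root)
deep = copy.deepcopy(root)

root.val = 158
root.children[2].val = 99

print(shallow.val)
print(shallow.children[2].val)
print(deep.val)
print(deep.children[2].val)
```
17
99
17
5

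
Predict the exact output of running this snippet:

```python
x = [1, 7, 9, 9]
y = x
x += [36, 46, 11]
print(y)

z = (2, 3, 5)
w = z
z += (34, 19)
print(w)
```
[1, 7, 9, 9, 36, 46, 11]
(2, 3, 5)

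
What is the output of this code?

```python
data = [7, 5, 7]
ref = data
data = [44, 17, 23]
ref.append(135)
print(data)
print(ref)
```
[44, 17, 23]
[7, 5, 7, 135]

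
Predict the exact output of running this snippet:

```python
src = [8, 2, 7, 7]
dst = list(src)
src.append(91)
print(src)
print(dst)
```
[8, 2, 7, 7, 91]
[8, 2, 7, 7]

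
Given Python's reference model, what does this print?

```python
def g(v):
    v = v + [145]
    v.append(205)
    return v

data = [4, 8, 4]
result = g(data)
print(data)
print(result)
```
[4, 8, 4]
[4, 8, 4, 145, 205]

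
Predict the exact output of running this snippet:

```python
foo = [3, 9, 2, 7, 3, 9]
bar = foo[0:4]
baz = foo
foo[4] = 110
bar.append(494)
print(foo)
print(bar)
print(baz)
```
[3, 9, 2, 7, 110, 9]
[3, 9, 2, 7, 494]
[3, 9, 2, 7, 110, 9]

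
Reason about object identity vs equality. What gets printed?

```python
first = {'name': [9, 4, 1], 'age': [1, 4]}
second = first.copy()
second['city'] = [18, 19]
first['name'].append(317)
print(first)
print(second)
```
{'name': [9, 4, 1, 317], 'age': [1, 4]}
{'name': [9, 4, 1, 317], 'age': [1, 4], 'city': [18, 19]}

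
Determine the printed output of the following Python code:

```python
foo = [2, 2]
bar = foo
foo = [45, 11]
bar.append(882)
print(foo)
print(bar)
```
[45, 11]
[2, 2, 882]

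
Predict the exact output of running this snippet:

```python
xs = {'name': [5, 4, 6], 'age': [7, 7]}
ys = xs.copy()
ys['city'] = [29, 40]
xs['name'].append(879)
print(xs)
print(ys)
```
{'name': [5, 4, 6, 879], 'age': [7, 7]}
{'name': [5, 4, 6, 879], 'age': [7, 7], 'city': [29, 40]}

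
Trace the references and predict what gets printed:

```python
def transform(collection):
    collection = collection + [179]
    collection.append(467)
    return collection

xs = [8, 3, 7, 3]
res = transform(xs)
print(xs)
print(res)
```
[8, 3, 7, 3]
[8, 3, 7, 3, 179, 467]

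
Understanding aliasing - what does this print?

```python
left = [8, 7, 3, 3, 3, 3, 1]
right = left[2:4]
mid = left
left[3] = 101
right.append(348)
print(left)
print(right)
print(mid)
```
[8, 7, 3, 101, 3, 3, 1]
[3, 3, 348]
[8, 7, 3, 101, 3, 3, 1]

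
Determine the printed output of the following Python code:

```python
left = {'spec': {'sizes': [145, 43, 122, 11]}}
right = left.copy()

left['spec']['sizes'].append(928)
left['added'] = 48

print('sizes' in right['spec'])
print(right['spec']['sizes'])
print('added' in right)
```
True
[145, 43, 122, 11, 928]
False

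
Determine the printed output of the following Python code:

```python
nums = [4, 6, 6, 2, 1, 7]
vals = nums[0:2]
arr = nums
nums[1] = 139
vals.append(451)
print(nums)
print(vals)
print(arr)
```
[4, 139, 6, 2, 1, 7]
[4, 6, 451]
[4, 139, 6, 2, 1, 7]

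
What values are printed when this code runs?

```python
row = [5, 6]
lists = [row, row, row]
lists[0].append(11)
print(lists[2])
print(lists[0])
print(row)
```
[5, 6, 11]
[5, 6, 11]
[5, 6, 11]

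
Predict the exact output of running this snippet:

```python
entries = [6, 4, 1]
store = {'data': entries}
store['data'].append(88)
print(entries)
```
[6, 4, 1, 88]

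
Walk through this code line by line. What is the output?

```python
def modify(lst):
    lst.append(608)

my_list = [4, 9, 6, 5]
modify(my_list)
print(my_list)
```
[4, 9, 6, 5, 608]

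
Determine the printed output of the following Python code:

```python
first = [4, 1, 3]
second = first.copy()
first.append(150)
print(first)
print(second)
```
[4, 1, 3, 150]
[4, 1, 3]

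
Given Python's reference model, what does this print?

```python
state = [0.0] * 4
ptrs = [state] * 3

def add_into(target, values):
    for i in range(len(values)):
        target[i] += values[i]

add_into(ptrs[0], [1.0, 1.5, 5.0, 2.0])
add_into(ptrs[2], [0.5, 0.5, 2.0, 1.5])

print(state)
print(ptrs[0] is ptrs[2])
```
[1.5, 2.0, 7.0, 3.5]
True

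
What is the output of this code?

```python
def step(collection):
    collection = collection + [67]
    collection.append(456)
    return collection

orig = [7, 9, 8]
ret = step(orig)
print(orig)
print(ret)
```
[7, 9, 8]
[7, 9, 8, 67, 456]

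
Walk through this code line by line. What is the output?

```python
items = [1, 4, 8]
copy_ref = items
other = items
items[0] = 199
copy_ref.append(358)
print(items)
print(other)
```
[199, 4, 8, 358]
[199, 4, 8, 358]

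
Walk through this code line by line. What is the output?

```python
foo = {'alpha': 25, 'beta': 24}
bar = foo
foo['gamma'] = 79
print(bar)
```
{'alpha': 25, 'beta': 24, 'gamma': 79}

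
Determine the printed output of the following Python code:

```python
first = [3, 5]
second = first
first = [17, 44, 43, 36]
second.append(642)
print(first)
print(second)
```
[17, 44, 43, 36]
[3, 5, 642]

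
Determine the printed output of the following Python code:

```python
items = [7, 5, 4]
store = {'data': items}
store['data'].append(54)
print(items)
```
[7, 5, 4, 54]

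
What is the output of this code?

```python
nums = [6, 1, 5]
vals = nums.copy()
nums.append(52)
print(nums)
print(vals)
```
[6, 1, 5, 52]
[6, 1, 5]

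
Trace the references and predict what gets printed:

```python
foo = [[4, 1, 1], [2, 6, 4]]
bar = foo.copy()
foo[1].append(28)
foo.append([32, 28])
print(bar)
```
[[4, 1, 1], [2, 6, 4, 28]]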